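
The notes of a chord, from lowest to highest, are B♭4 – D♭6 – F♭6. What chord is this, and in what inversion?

Bb diminished, root position

Reducing to letter names: Bb, Db, Fb. These stack in thirds as Bb–Db–Fb — a Bb diminished triad.
Bb is the root of Bb diminished; root in the bass means root position (figured bass 5/3).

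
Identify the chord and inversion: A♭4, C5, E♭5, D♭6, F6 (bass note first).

The distinct note names are Ab, C, Eb, Db, F. Stacked in thirds they read Db–F–Ab–C–Eb, which is a major ninth chord on Db.
With the fifth (Ab) in the bass, the chord is in second inversion.

Db major ninth, second inversion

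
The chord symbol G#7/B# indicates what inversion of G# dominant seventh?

first inversion

G#7/B# means G# dominant seventh with B# in the bass. B# is the third of G# dominant seventh (G#–B#–D#–F#), so this is first inversion.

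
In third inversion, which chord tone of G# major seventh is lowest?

The seventh of G# major seventh (G#–B#–D#–F##) is F##; that is the bass in third inversion.

F##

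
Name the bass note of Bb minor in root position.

Bb

Bb minor is Bb–Db–F. Root position places the root in the bass: Bb.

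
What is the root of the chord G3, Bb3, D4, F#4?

G

G, Bb, D, F# are the tones of a G minor-major seventh chord (G–Bb–D–F#), making G the root.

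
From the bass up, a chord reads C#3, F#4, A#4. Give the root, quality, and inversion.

F# major, second inversion

Reducing to letter names: C#, F#, A#. These stack in thirds as F#–A#–C# — an F# major triad.
The lowest note is C#, the fifth of the chord, so this is second inversion (figured bass 6/4).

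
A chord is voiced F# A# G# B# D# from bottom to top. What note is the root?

F#, A#, G#, B#, D# are the tones of a G# dominant ninth chord (G#–B#–D#–F#–A#), making G# the root.

G#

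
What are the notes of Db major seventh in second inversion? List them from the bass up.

Spelling Db major seventh: Db–F–Ab–C. In second inversion the fifth is bass, giving Ab, C, Db, F from the bottom.

Ab, C, Db, F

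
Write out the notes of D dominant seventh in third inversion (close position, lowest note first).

C, D, F#, A

Spelling D dominant seventh: D–F#–A–C. In third inversion the seventh is bass, giving C, D, F#, A from the bottom.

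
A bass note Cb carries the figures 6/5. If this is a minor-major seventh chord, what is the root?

The figures 6/5 mean the third of the chord is in the bass. If Cb is the third of a minor-major seventh chord, the root is Ab (chord tones Ab–Cb–Eb–G).

Ab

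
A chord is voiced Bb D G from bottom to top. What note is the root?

Bb, D, G are the tones of a G minor triad (G–Bb–D), making G the root.

G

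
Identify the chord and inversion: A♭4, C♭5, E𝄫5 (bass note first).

Reducing to letter names: Ab, Cb, Ebb. These stack in thirds as Ab–Cb–Ebb — an Ab diminished triad.
With the root (Ab) in the bass, the chord is in root position (figured bass 5/3).

Ab diminished, root position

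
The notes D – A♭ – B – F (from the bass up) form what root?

The distinct letter names are D, Ab, B, F. Arranged as a stack of thirds they read B–D–F–Ab, so B is the root (a B diminished seventh chord).

B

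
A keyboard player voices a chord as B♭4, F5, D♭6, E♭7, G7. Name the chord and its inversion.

Eb dominant ninth, second inversion

Reducing to letter names: Bb, F, Db, Eb, G. These stack in thirds as Eb–G–Bb–Db–F — an Eb dominant ninth chord.
With the fifth (Bb) in the bass, the chord is in second inversion.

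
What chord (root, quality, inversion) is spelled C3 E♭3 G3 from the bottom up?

The distinct note names are C, Eb, G. Stacked in thirds they read C–Eb–G, which is a minor triad on C.
With the root (C) in the bass, the chord is in root position (figured bass 5/3).

C minor, root position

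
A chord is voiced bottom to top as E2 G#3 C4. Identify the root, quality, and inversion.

C augmented, first inversion

Reducing to letter names: E, G#, C. These stack in thirds as C–E–G# — a C augmented triad.
The lowest note is E, the third of the chord, so this is first inversion (figured bass 6).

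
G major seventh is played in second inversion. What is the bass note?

D

G major seventh is G–B–D–F#. Second inversion places the fifth in the bass: D.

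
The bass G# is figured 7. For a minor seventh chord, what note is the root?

G#

The figures 7 mean the root of the chord is in the bass. If G# is the root of a minor seventh chord, the root is G# (chord tones G#–B–D#–F#).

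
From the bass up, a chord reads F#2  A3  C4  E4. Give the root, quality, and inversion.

The pitch classes F#, A, C, E arrange in thirds as F#–A–C–E: an F# half-diminished seventh chord.
F# is the root of F# half-diminished seventh; root in the bass means root position (figured bass 7).

F# half-diminished seventh, root position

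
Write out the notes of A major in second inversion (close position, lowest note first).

E, A, C#

The chord tones are A–C#–E. With the fifth (E) lowest for second inversion: E, A, C#.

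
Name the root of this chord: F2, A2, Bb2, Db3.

Bb

F, A, Bb, Db are the tones of a Bb minor-major seventh chord (Bb–Db–F–A), making Bb the root.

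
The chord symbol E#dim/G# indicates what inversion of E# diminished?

first inversion

E#dim/G# means E# diminished with G# in the bass. G# is the third of E# diminished (E#–G#–B), so this is first inversion.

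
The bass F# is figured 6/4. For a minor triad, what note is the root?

B

The figures 6/4 mean the fifth of the chord is in the bass. If F# is the fifth of a minor triad, the root is B (chord tones B–D–F#).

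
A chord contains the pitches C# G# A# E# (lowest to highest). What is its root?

C#, G#, A#, E# are the tones of an A# minor seventh chord (A#–C#–E#–G#), making A# the root.

A#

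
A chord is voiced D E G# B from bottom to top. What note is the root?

E

Reordering D, E, G#, B into stacked thirds gives E–G#–B–D; the bottom of that stack, E, is the root.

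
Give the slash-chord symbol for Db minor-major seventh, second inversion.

Second inversion of Db minor-major seventh has the fifth (Ab) in the bass. As a slash chord: Dbm(maj7)/Ab.

Dbm(maj7)/Ab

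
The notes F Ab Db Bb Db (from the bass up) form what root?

Reordering F, Ab, Db, Bb into stacked thirds gives Bb–Db–F–Ab; the bottom of that stack, Bb, is the root.

Bb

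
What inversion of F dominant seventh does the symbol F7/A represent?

first inversion

F7/A means F dominant seventh with A in the bass. A is the third of F dominant seventh (F–A–C–Eb), so this is first inversion.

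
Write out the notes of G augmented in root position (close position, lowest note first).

Spelling G augmented: G–B–D#. In root position the root is bass, giving G, B, D# from the bottom.

G, B, D#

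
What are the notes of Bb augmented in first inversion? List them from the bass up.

D, F#, Bb

Spelling Bb augmented: Bb–D–F#. In first inversion the third is bass, giving D, F#, Bb from the bottom.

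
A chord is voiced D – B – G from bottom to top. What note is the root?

D, B, G are the tones of a G major triad (G–B–D), making G the root.

G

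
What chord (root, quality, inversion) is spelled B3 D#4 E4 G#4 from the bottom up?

The distinct note names are B, D#, E, G#. Stacked in thirds they read E–G#–B–D#, which is a major seventh chord on E.
B is the fifth of E major seventh; fifth in the bass means second inversion (figured bass 4/3).

E major seventh, second inversion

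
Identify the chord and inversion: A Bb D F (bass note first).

Bb major seventh, third inversion

The distinct note names are A, Bb, D, F. Stacked in thirds they read Bb–D–F–A, which is a major seventh chord on Bb.
The lowest note is A, the seventh of the chord, so this is third inversion (figured bass 4/2).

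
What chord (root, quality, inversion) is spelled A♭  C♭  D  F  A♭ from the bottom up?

The pitch classes Ab, Cb, D, F arrange in thirds as D–F–Ab–Cb: a D diminished seventh chord.
With the fifth (Ab) in the bass, the chord is in second inversion (figured bass 4/3).

D diminished seventh, second inversion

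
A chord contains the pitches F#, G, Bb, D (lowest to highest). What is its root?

G

Reordering F#, G, Bb, D into stacked thirds gives G–Bb–D–F#; the bottom of that stack, G, is the root.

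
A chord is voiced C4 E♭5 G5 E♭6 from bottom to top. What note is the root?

C, Eb, G are the tones of a C minor triad (C–Eb–G), making C the root.

C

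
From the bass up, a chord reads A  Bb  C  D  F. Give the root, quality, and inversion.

The pitch classes A, Bb, C, D, F arrange in thirds as Bb–D–F–A–C: a Bb major ninth chord.
The lowest note is A, the seventh of the chord, so this is third inversion.

Bb major ninth, third inversion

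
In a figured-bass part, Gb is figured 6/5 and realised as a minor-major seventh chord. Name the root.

The figures 6/5 mean the third of the chord is in the bass. If Gb is the third of a minor-major seventh chord, the root is Eb (chord tones Eb–Gb–Bb–D).

Eb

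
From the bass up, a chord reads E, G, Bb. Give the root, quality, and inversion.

Reducing to letter names: E, G, Bb. These stack in thirds as E–G–Bb — an E diminished triad.
E is the root of E diminished; root in the bass means root position (figured bass 5/3).

E diminished, root position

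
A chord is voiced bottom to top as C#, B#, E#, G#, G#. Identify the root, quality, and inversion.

The distinct note names are C#, B#, E#, G#. Stacked in thirds they read C#–E#–G#–B#, which is a major seventh chord on C#.
The lowest note is C#, the root of the chord, so this is root position (figured bass 7).

C# major seventh, root position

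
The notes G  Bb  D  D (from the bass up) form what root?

G

Reordering G, Bb, D into stacked thirds gives G–Bb–D; the bottom of that stack, G, is the root.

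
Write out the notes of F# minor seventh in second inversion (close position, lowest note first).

Spelling F# minor seventh: F#–A–C#–E. In second inversion the fifth is bass, giving C#, E, F#, A from the bottom.

C#, E, F#, A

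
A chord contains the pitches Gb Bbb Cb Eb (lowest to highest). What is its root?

The distinct letter names are Gb, Bbb, Cb, Eb. Arranged as a stack of thirds they read Cb–Eb–Gb–Bbb, so Cb is the root (a Cb dominant seventh chord).

Cb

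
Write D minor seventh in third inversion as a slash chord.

Third inversion of D minor seventh has the seventh (C) in the bass. As a slash chord: Dm7/C.

Dm7/C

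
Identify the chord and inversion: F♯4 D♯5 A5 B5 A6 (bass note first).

B dominant seventh, second inversion

The distinct note names are F#, D#, A, B. Stacked in thirds they read B–D#–F#–A, which is a dominant seventh chord on B.
With the fifth (F#) in the bass, the chord is in second inversion (figured bass 4/3).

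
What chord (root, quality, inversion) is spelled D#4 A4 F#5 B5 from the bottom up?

B dominant seventh, first inversion

Reducing to letter names: D#, A, F#, B. These stack in thirds as B–D#–F#–A — a B dominant seventh chord.
The lowest note is D#, the third of the chord, so this is first inversion (figured bass 6/5).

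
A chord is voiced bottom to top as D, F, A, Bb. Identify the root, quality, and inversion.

Bb major seventh, first inversion

Reducing to letter names: D, F, A, Bb. These stack in thirds as Bb–D–F–A — a Bb major seventh chord.
With the third (D) in the bass, the chord is in first inversion (figured bass 6/5).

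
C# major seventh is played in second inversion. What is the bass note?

The fifth of C# major seventh (C#–E#–G#–B#) is G#; that is the bass in second inversion.

G#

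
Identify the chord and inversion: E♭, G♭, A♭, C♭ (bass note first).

The pitch classes Eb, Gb, Ab, Cb arrange in thirds as Ab–Cb–Eb–Gb: an Ab minor seventh chord.
Eb is the fifth of Ab minor seventh; fifth in the bass means second inversion (figured bass 4/3).

Ab minor seventh, second inversion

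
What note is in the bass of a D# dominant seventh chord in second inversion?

D# dominant seventh is D#–F##–A#–C#. Second inversion places the fifth in the bass: A#.

A#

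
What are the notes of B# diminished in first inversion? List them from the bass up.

D#, F#, B#

B# diminished is B#–D#–F#. First inversion puts the third (D#) in the bass, with the remaining tones above: D#, F#, B#.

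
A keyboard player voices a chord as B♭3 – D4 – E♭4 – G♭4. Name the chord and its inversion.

The pitch classes Bb, D, Eb, Gb arrange in thirds as Eb–Gb–Bb–D: an Eb minor-major seventh chord.
The lowest note is Bb, the fifth of the chord, so this is second inversion (figured bass 4/3).

Eb minor-major seventh, second inversion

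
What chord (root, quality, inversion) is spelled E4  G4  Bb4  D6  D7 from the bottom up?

E half-diminished seventh, root position

The distinct note names are E, G, Bb, D. Stacked in thirds they read E–G–Bb–D, which is a half-diminished seventh chord on E.
E is the root of E half-diminished seventh; root in the bass means root position (figured bass 7).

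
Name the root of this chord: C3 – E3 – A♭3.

Ab

The distinct letter names are C, E, Ab. Arranged as a stack of thirds they read Ab–C–E, so Ab is the root (an Ab augmented triad).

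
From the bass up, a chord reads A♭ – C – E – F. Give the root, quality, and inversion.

Reducing to letter names: Ab, C, E, F. These stack in thirds as F–Ab–C–E — an F minor-major seventh chord.
Ab is the third of F minor-major seventh; third in the bass means first inversion (figured bass 6/5).

F minor-major seventh, first inversion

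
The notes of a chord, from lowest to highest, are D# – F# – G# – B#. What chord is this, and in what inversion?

Reducing to letter names: D#, F#, G#, B#. These stack in thirds as G#–B#–D#–F# — a G# dominant seventh chord.
With the fifth (D#) in the bass, the chord is in second inversion (figured bass 4/3).

G# dominant seventh, second inversion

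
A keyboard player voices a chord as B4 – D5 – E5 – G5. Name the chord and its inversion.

E minor seventh, second inversion

The pitch classes B, D, E, G arrange in thirds as E–G–B–D: an E minor seventh chord.
The lowest note is B, the fifth of the chord, so this is second inversion (figured bass 4/3).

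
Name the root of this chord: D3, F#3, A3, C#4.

D

The distinct letter names are D, F#, A, C#. Arranged as a stack of thirds they read D–F#–A–C#, so D is the root (a D major seventh chord).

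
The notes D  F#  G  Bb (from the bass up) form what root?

G

The distinct letter names are D, F#, G, Bb. Arranged as a stack of thirds they read G–Bb–D–F#, so G is the root (a G minor-major seventh chord).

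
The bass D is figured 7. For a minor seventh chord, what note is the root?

D

The figures 7 mean the root of the chord is in the bass. If D is the root of a minor seventh chord, the root is D (chord tones D–F–A–C).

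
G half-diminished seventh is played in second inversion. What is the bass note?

Db

In second inversion the fifth is lowest. For G half-diminished seventh (G–Bb–Db–F) that is Db.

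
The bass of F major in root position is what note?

F

The root of F major (F–A–C) is F; that is the bass in root position.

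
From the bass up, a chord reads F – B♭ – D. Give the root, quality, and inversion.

The pitch classes F, Bb, D arrange in thirds as Bb–D–F: a Bb major triad.
F is the fifth of Bb major; fifth in the bass means second inversion (figured bass 6/4).

Bb major, second inversion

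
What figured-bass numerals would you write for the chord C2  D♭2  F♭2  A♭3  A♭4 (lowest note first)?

The notes C, Db, Fb, Ab stack in thirds as Db–Fb–Ab–C — a Db minor-major seventh chord. The bass C is the seventh, so this is third inversion: figured 4/2.

4/2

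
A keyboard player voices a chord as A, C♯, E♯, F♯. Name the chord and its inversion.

F# minor-major seventh, first inversion

The pitch classes A, C#, E#, F# arrange in thirds as F#–A–C#–E#: an F# minor-major seventh chord.
With the third (A) in the bass, the chord is in first inversion (figured bass 6/5).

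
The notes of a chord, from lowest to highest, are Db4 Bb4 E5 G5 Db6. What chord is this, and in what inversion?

Reducing to letter names: Db, Bb, E, G. These stack in thirds as E–G–Bb–Db — an E diminished seventh chord.
With the seventh (Db) in the bass, the chord is in third inversion (figured bass 4/2).

E diminished seventh, third inversion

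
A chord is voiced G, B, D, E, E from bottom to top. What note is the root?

The distinct letter names are G, B, D, E. Arranged as a stack of thirds they read E–G–B–D, so E is the root (an E minor seventh chord).

E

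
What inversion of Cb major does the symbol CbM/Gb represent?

CbM/Gb means Cb major with Gb in the bass. Gb is the fifth of Cb major (Cb–Eb–Gb), so this is second inversion.

second inversion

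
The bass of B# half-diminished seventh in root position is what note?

In root position the root is lowest. For B# half-diminished seventh (B#–D#–F#–A#) that is B#.

B#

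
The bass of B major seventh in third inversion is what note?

A#

The seventh of B major seventh (B–D#–F#–A#) is A#; that is the bass in third inversion.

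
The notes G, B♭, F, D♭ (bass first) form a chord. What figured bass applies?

The notes G, Bb, F, Db stack in thirds as G–Bb–Db–F — a G half-diminished seventh chord. The bass G is the root, so this is root position: figured 7.

7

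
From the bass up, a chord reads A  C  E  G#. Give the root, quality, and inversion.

A minor-major seventh, root position

The pitch classes A, C, E, G# arrange in thirds as A–C–E–G#: an A minor-major seventh chord.
With the root (A) in the bass, the chord is in root position (figured bass 7).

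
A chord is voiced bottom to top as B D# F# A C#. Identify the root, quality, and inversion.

Reducing to letter names: B, D#, F#, A, C#. These stack in thirds as B–D#–F#–A–C# — a B dominant ninth chord.
With the root (B) in the bass, the chord is in root position.

B dominant ninth, root position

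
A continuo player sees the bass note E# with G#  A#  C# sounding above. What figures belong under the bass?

4/3

The notes E#, G#, A#, C# stack in thirds as A#–C#–E#–G# — an A# minor seventh chord. The bass E# is the fifth, so this is second inversion: figured 4/3.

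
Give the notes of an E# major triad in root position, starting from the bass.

Spelling E# major: E#–G##–B#. In root position the root is bass, giving E#, G##, B# from the bottom.

E#, G##, B#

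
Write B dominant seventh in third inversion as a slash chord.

B7/A

Third inversion of B dominant seventh has the seventh (A) in the bass. As a slash chord: B7/A.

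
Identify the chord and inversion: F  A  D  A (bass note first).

D minor, first inversion

The pitch classes F, A, D arrange in thirds as D–F–A: a D minor triad.
With the third (F) in the bass, the chord is in first inversion (figured bass 6).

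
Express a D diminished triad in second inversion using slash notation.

Ddim/Ab

Second inversion of D diminished has the fifth (Ab) in the bass. As a slash chord: Ddim/Ab.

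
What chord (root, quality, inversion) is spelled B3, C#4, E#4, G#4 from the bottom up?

Reducing to letter names: B, C#, E#, G#. These stack in thirds as C#–E#–G#–B — a C# dominant seventh chord.
B is the seventh of C# dominant seventh; seventh in the bass means third inversion (figured bass 4/2).

C# dominant seventh, third inversion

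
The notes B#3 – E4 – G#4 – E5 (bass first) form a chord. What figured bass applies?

The notes B#, E, G# stack in thirds as E–G#–B# — an E augmented triad. The bass B# is the fifth, so this is second inversion: figured 6/4.

6/4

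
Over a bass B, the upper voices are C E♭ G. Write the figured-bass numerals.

4/2

The notes B, C, Eb, G stack in thirds as C–Eb–G–B — a C minor-major seventh chord. The bass B is the seventh, so this is third inversion: figured 4/2.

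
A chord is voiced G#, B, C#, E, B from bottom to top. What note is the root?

C#

G#, B, C#, E are the tones of a C# minor seventh chord (C#–E–G#–B), making C# the root.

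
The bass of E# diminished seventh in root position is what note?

E# diminished seventh is E#–G#–B–D. Root position places the root in the bass: E#.

E#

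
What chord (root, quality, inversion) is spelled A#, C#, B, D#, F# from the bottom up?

B major ninth, third inversion

The distinct note names are A#, C#, B, D#, F#. Stacked in thirds they read B–D#–F#–A#–C#, which is a major ninth chord on B.
The lowest note is A#, the seventh of the chord, so this is third inversion.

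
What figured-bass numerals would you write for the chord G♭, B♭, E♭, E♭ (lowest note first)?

6

The notes Gb, Bb, Eb stack in thirds as Eb–Gb–Bb — an Eb minor triad. The bass Gb is the third, so this is first inversion: figured 6.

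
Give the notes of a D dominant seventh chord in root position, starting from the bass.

The chord tones are D–F#–A–C. With the root (D) lowest for root position: D, F#, A, C.

D, F#, A, C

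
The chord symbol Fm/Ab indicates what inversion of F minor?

Fm/Ab means F minor with Ab in the bass. Ab is the third of F minor (F–Ab–C), so this is first inversion.

first inversion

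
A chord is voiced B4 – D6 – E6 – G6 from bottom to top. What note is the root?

E

B, D, E, G are the tones of an E minor seventh chord (E–G–B–D), making E the root.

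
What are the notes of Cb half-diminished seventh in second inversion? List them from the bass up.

Gbb, Bbb, Cb, Ebb

Cb half-diminished seventh is Cb–Ebb–Gbb–Bbb. Second inversion puts the fifth (Gbb) in the bass, with the remaining tones above: Gbb, Bbb, Cb, Ebb.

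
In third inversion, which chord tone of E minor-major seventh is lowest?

D#

The seventh of E minor-major seventh (E–G–B–D#) is D#; that is the bass in third inversion.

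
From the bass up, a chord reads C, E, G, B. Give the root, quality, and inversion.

C major seventh, root position

The pitch classes C, E, G, B arrange in thirds as C–E–G–B: a C major seventh chord.
The lowest note is C, the root of the chord, so this is root position (figured bass 7).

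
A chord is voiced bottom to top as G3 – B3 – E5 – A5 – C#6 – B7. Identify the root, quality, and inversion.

A dominant ninth, third inversion

The distinct note names are G, B, E, A, C#. Stacked in thirds they read A–C#–E–G–B, which is a dominant ninth chord on A.
The lowest note is G, the seventh of the chord, so this is third inversion.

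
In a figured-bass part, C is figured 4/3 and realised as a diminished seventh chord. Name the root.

The figures 4/3 mean the fifth of the chord is in the bass. If C is the fifth of a diminished seventh chord, the root is F# (chord tones F#–A–C–Eb).

F#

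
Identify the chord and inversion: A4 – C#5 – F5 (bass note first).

F augmented, first inversion

Reducing to letter names: A, C#, F. These stack in thirds as F–A–C# — an F augmented triad.
The lowest note is A, the third of the chord, so this is first inversion (figured bass 6).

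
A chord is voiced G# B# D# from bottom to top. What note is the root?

The distinct letter names are G#, B#, D#. Arranged as a stack of thirds they read G#–B#–D#, so G# is the root (a G# major triad).

G#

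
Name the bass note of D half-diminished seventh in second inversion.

The fifth of D half-diminished seventh (D–F–Ab–C) is Ab; that is the bass in second inversion.

Ab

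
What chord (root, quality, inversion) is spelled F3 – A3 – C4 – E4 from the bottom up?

Reducing to letter names: F, A, C, E. These stack in thirds as F–A–C–E — an F major seventh chord.
F is the root of F major seventh; root in the bass means root position (figured bass 7).

F major seventh, root position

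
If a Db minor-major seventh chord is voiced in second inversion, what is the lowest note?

The fifth of Db minor-major seventh (Db–Fb–Ab–C) is Ab; that is the bass in second inversion.

Ab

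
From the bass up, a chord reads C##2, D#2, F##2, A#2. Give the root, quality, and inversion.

Reducing to letter names: C##, D#, F##, A#. These stack in thirds as D#–F##–A#–C## — a D# major seventh chord.
With the seventh (C##) in the bass, the chord is in third inversion (figured bass 4/2).

D# major seventh, third inversion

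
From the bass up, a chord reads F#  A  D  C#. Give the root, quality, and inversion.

Reducing to letter names: F#, A, D, C#. These stack in thirds as D–F#–A–C# — a D major seventh chord.
F# is the third of D major seventh; third in the bass means first inversion (figured bass 6/5).

D major seventh, first inversion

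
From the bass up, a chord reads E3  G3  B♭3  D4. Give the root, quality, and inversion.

E half-diminished seventh, root position

The distinct note names are E, G, Bb, D. Stacked in thirds they read E–G–Bb–D, which is a half-diminished seventh chord on E.
With the root (E) in the bass, the chord is in root position (figured bass 7).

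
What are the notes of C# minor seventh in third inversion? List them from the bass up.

B, C#, E, G#

The chord tones are C#–E–G#–B. With the seventh (B) lowest for third inversion: B, C#, E, G#.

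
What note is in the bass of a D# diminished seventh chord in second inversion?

A

In second inversion the fifth is lowest. For D# diminished seventh (D#–F#–A–C) that is A.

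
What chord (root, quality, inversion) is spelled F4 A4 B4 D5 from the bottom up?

B half-diminished seventh, second inversion

The distinct note names are F, A, B, D. Stacked in thirds they read B–D–F–A, which is a half-diminished seventh chord on B.
With the fifth (F) in the bass, the chord is in second inversion (figured bass 4/3).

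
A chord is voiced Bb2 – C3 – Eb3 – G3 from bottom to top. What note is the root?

C

The distinct letter names are Bb, C, Eb, G. Arranged as a stack of thirds they read C–Eb–G–Bb, so C is the root (a C minor seventh chord).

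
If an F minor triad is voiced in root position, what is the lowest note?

F minor is F–Ab–C. Root position places the root in the bass: F.

F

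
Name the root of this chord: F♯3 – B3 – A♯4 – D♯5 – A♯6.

B

The distinct letter names are F#, B, A#, D#. Arranged as a stack of thirds they read B–D#–F#–A#, so B is the root (a B major seventh chord).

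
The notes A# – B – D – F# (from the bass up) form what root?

A#, B, D, F# are the tones of a B minor-major seventh chord (B–D–F#–A#), making B the root.

B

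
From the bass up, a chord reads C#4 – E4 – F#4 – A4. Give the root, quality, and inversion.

The pitch classes C#, E, F#, A arrange in thirds as F#–A–C#–E: an F# minor seventh chord.
The lowest note is C#, the fifth of the chord, so this is second inversion (figured bass 4/3).

F# minor seventh, second inversion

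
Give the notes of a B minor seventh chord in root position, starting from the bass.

The chord tones are B–D–F#–A. With the root (B) lowest for root position: B, D, F#, A.

B, D, F#, A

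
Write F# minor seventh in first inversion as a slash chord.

First inversion of F# minor seventh has the third (A) in the bass. As a slash chord: F#m7/A.

F#m7/A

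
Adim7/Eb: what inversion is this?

second inversion

Adim7/Eb means A diminished seventh with Eb in the bass. Eb is the fifth of A diminished seventh (A–C–Eb–Gb), so this is second inversion.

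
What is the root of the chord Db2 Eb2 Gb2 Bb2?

Eb

Reordering Db, Eb, Gb, Bb into stacked thirds gives Eb–Gb–Bb–Db; the bottom of that stack, Eb, is the root.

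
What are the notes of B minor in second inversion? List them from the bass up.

F#, B, D

B minor is B–D–F#. Second inversion puts the fifth (F#) in the bass, with the remaining tones above: F#, B, D.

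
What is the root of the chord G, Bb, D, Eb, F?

G, Bb, D, Eb, F are the tones of an Eb major ninth chord (Eb–G–Bb–D–F), making Eb the root.

Eb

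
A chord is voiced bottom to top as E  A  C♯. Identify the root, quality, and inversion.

A major, second inversion

The pitch classes E, A, C# arrange in thirds as A–C#–E: an A major triad.
With the fifth (E) in the bass, the chord is in second inversion (figured bass 6/4).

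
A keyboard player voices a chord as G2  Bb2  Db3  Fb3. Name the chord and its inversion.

G diminished seventh, root position

The distinct note names are G, Bb, Db, Fb. Stacked in thirds they read G–Bb–Db–Fb, which is a diminished seventh chord on G.
The lowest note is G, the root of the chord, so this is root position (figured bass 7).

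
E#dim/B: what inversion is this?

second inversion

E#dim/B means E# diminished with B in the bass. B is the fifth of E# diminished (E#–G#–B), so this is second inversion.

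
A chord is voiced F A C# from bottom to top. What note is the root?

F

F, A, C# are the tones of an F augmented triad (F–A–C#), making F the root.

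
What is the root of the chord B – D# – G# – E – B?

E

Reordering B, D#, G#, E into stacked thirds gives E–G#–B–D#; the bottom of that stack, E, is the root.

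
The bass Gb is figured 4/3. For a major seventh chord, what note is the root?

Cb

The figures 4/3 mean the fifth of the chord is in the bass. If Gb is the fifth of a major seventh chord, the root is Cb (chord tones Cb–Eb–Gb–Bb).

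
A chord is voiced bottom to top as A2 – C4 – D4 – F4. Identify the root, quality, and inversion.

D minor seventh, second inversion

The distinct note names are A, C, D, F. Stacked in thirds they read D–F–A–C, which is a minor seventh chord on D.
With the fifth (A) in the bass, the chord is in second inversion (figured bass 4/3).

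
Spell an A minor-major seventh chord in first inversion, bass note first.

The chord tones are A–C–E–G#. With the third (C) lowest for first inversion: C, E, G#, A.

C, E, G#, A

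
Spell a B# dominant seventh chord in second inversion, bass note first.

F##, A#, B#, D##

Spelling B# dominant seventh: B#–D##–F##–A#. In second inversion the fifth is bass, giving F##, A#, B#, D## from the bottom.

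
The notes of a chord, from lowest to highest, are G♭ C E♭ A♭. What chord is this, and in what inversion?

The pitch classes Gb, C, Eb, Ab arrange in thirds as Ab–C–Eb–Gb: an Ab dominant seventh chord.
Gb is the seventh of Ab dominant seventh; seventh in the bass means third inversion (figured bass 4/2).

Ab dominant seventh, third inversion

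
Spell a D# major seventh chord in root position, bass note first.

D# major seventh is D#–F##–A#–C##. Root position puts the root (D#) in the bass, with the remaining tones above: D#, F##, A#, C##.

D#, F##, A#, C##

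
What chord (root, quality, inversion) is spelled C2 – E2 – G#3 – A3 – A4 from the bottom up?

A minor-major seventh, first inversion

Reducing to letter names: C, E, G#, A. These stack in thirds as A–C–E–G# — an A minor-major seventh chord.
C is the third of A minor-major seventh; third in the bass means first inversion (figured bass 6/5).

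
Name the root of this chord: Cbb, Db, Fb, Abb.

Db

Reordering Cbb, Db, Fb, Abb into stacked thirds gives Db–Fb–Abb–Cbb; the bottom of that stack, Db, is the root.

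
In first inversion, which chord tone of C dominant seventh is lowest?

In first inversion the third is lowest. For C dominant seventh (C–E–G–Bb) that is E.

E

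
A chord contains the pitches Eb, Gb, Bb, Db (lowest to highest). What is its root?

Eb

Eb, Gb, Bb, Db are the tones of an Eb minor seventh chord (Eb–Gb–Bb–Db), making Eb the root.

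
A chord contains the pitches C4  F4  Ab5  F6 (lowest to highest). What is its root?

F

C, F, Ab are the tones of an F minor triad (F–Ab–C), making F the root.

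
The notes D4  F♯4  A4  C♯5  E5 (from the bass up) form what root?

D, F#, A, C#, E are the tones of a D major ninth chord (D–F#–A–C#–E), making D the root.

D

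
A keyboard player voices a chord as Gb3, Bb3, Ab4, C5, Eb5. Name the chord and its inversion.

The pitch classes Gb, Bb, Ab, C, Eb arrange in thirds as Ab–C–Eb–Gb–Bb: an Ab dominant ninth chord.
The lowest note is Gb, the seventh of the chord, so this is third inversion.

Ab dominant ninth, third inversion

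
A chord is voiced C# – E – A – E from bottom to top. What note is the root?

C#, E, A are the tones of an A major triad (A–C#–E), making A the root.

A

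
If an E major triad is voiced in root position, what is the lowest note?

E

The root of E major (E–G#–B) is E; that is the bass in root position.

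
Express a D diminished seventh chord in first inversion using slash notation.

First inversion of D diminished seventh has the third (F) in the bass. As a slash chord: Ddim7/F.

Ddim7/F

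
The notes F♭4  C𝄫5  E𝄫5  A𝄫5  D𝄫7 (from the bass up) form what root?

The distinct letter names are Fb, Cbb, Ebb, Abb, Dbb. Arranged as a stack of thirds they read Dbb–Fb–Abb–Cbb–Ebb, so Dbb is the root (a Dbb dominant ninth chord).

Dbb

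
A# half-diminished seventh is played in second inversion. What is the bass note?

E

A# half-diminished seventh is A#–C#–E–G#. Second inversion places the fifth in the bass: E.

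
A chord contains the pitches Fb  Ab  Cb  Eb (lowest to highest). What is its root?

Fb

The distinct letter names are Fb, Ab, Cb, Eb. Arranged as a stack of thirds they read Fb–Ab–Cb–Eb, so Fb is the root (an Fb major seventh chord).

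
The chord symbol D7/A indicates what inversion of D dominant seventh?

second inversion

D7/A means D dominant seventh with A in the bass. A is the fifth of D dominant seventh (D–F#–A–C), so this is second inversion.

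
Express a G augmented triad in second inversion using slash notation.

Gaug/D#

Second inversion of G augmented has the fifth (D#) in the bass. As a slash chord: Gaug/D#.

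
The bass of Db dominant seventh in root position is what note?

Db

In root position the root is lowest. For Db dominant seventh (Db–F–Ab–Cb) that is Db.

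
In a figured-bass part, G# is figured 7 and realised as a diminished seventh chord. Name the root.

The figures 7 mean the root of the chord is in the bass. If G# is the root of a diminished seventh chord, the root is G# (chord tones G#–B–D–F).

G#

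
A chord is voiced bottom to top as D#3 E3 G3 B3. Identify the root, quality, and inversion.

The pitch classes D#, E, G, B arrange in thirds as E–G–B–D#: an E minor-major seventh chord.
D# is the seventh of E minor-major seventh; seventh in the bass means third inversion (figured bass 4/2).

E minor-major seventh, third inversion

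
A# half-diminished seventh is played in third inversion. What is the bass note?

The seventh of A# half-diminished seventh (A#–C#–E–G#) is G#; that is the bass in third inversion.

G#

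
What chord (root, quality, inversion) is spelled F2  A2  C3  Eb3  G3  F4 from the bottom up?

The distinct note names are F, A, C, Eb, G. Stacked in thirds they read F–A–C–Eb–G, which is a dominant ninth chord on F.
The lowest note is F, the root of the chord, so this is root position.

F dominant ninth, root position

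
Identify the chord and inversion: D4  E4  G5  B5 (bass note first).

Reducing to letter names: D, E, G, B. These stack in thirds as E–G–B–D — an E minor seventh chord.
With the seventh (D) in the bass, the chord is in third inversion (figured bass 4/2).

E minor seventh, third inversion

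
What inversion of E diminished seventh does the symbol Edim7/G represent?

Edim7/G means E diminished seventh with G in the bass. G is the third of E diminished seventh (E–G–Bb–Db), so this is first inversion.

first inversion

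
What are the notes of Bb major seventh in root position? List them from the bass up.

Bb, D, F, A

Spelling Bb major seventh: Bb–D–F–A. In root position the root is bass, giving Bb, D, F, A from the bottom.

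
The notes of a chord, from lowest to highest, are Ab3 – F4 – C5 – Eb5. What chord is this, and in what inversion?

F minor seventh, first inversion

The distinct note names are Ab, F, C, Eb. Stacked in thirds they read F–Ab–C–Eb, which is a minor seventh chord on F.
The lowest note is Ab, the third of the chord, so this is first inversion (figured bass 6/5).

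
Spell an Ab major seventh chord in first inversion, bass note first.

The chord tones are Ab–C–Eb–G. With the third (C) lowest for first inversion: C, Eb, G, Ab.

C, Eb, G, Ab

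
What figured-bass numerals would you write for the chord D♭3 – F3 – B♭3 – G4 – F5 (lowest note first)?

4/3

The notes Db, F, Bb, G stack in thirds as G–Bb–Db–F — a G half-diminished seventh chord. The bass Db is the fifth, so this is second inversion: figured 4/3.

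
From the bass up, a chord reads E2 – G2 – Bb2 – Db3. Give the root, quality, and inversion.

Reducing to letter names: E, G, Bb, Db. These stack in thirds as E–G–Bb–Db — an E diminished seventh chord.
With the root (E) in the bass, the chord is in root position (figured bass 7).

E diminished seventh, root position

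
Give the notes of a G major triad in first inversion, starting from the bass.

G major is G–B–D. First inversion puts the third (B) in the bass, with the remaining tones above: B, D, G.

B, D, G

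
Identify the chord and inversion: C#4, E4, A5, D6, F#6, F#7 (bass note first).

D major ninth, third inversion

Reducing to letter names: C#, E, A, D, F#. These stack in thirds as D–F#–A–C#–E — a D major ninth chord.
With the seventh (C#) in the bass, the chord is in third inversion.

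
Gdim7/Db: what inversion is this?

second inversion

Gdim7/Db means G diminished seventh with Db in the bass. Db is the fifth of G diminished seventh (G–Bb–Db–Fb), so this is second inversion.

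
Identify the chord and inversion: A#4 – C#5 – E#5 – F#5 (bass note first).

Reducing to letter names: A#, C#, E#, F#. These stack in thirds as F#–A#–C#–E# — an F# major seventh chord.
The lowest note is A#, the third of the chord, so this is first inversion (figured bass 6/5).

F# major seventh, first inversion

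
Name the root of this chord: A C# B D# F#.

The distinct letter names are A, C#, B, D#, F#. Arranged as a stack of thirds they read B–D#–F#–A–C#, so B is the root (a B dominant ninth chord).

B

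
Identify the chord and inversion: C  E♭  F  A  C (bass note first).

The distinct note names are C, Eb, F, A. Stacked in thirds they read F–A–C–Eb, which is a dominant seventh chord on F.
With the fifth (C) in the bass, the chord is in second inversion (figured bass 4/3).

F dominant seventh, second inversion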